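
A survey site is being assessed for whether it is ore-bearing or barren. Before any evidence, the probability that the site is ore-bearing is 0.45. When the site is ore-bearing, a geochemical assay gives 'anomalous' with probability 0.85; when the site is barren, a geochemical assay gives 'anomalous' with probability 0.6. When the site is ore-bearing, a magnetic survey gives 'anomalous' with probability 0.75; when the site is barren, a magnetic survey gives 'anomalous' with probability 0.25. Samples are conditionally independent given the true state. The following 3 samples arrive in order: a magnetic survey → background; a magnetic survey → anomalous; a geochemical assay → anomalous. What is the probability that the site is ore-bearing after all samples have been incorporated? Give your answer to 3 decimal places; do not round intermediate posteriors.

Each posterior becomes the prior for the next update.
After a magnetic survey='background': P(ore) = 0.25·0.4500 / (0.25·0.4500 + 0.75·0.5500) ≈ 0.2143
After a magnetic survey='anomalous': P(ore) = 0.75·0.2143 / (0.75·0.2143 + 0.25·0.7857) ≈ 0.4500
After a geochemical assay='anomalous': P(ore) = 0.85·0.4500 / (0.85·0.4500 + 0.6·0.5500) ≈ 0.5368

0.537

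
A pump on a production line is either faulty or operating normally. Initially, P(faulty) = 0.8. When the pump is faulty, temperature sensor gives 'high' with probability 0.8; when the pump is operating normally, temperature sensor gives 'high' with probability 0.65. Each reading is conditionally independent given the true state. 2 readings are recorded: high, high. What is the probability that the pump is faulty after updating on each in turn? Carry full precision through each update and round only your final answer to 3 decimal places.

After 'high': P(faulty) = 0.8·0.8000 / (0.8·0.8000 + 0.65·0.2000) ≈ 0.8312
After 'high': P(faulty) = 0.8·0.8312 / (0.8·0.8312 + 0.65·0.1688) ≈ 0.8583

0.858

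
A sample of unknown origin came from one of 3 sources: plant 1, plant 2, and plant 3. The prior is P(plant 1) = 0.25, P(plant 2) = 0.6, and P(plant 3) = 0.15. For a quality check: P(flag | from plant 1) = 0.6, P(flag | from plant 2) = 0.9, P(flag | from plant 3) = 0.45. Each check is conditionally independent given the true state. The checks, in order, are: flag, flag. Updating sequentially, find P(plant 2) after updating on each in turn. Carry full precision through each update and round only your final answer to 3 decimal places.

0.801

Each posterior becomes the prior for the next update.
After 'flag': normaliser = 0.6·0.2500 + 0.9·0.6000 + 0.45·0.1500; P(plant 1) ≈ 0.1980, P(plant 2) ≈ 0.7129, P(plant 3) ≈ 0.0891
After 'flag': normaliser = 0.6·0.1980 + 0.9·0.7129 + 0.45·0.0891; P(plant 1) ≈ 0.1484, P(plant 2) ≈ 0.8015, P(plant 3) ≈ 0.0501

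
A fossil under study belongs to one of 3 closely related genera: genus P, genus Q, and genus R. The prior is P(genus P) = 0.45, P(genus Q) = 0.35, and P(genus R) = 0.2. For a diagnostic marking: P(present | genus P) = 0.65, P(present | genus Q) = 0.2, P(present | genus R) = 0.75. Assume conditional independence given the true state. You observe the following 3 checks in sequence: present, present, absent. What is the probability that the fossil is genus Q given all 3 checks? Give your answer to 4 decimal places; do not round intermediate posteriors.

Apply Bayes' rule sequentially, carrying P(genus Q) forward.
After 'present': normaliser = 0.65·0.4500 + 0.2·0.3500 + 0.75·0.2000; P(genus P) ≈ 0.5707, P(genus Q) ≈ 0.1366, P(genus R) ≈ 0.2927
After 'present': normaliser = 0.65·0.5707 + 0.2·0.1366 + 0.75·0.2927; P(genus P) ≈ 0.6005, P(genus Q) ≈ 0.0442, P(genus R) ≈ 0.3553
After 'absent': normaliser = 0.35·0.6005 + 0.8·0.0442 + 0.25·0.3553; P(genus P) ≈ 0.6285, P(genus Q) ≈ 0.1058, P(genus R) ≈ 0.2657

0.1058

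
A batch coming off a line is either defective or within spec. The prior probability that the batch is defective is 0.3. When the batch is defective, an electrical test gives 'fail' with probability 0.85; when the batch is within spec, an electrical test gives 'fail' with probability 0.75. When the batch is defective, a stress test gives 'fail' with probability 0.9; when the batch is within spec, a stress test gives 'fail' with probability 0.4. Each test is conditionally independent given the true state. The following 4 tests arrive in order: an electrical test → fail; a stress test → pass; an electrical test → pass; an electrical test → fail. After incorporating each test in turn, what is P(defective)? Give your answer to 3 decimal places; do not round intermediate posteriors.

Apply Bayes' rule sequentially, carrying P(defective) forward.
After an electrical test='fail': P(defective) = 0.85·0.3000 / (0.85·0.3000 + 0.75·0.7000) ≈ 0.3269
After a stress test='pass': P(defective) = 0.1·0.3269 / (0.1·0.3269 + 0.6·0.6731) ≈ 0.0749
After an electrical test='pass': P(defective) = 0.15·0.0749 / (0.15·0.0749 + 0.25·0.9251) ≈ 0.0463
After an electrical test='fail': P(defective) = 0.85·0.0463 / (0.85·0.0463 + 0.75·0.9537) ≈ 0.0522

0.052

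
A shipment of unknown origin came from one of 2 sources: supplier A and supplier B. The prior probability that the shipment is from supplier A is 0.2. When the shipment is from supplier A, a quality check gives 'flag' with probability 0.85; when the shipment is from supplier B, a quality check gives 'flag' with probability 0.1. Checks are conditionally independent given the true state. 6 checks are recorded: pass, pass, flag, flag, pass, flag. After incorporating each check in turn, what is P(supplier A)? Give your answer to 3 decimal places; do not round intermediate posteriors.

After 'pass': P(supplier A) = 0.15·0.2000 / (0.15·0.2000 + 0.9·0.8000) ≈ 0.0400
After 'pass': P(supplier A) = 0.15·0.0400 / (0.15·0.0400 + 0.9·0.9600) ≈ 0.0069
After 'flag': P(supplier A) = 0.85·0.0069 / (0.85·0.0069 + 0.1·0.9931) ≈ 0.0557
After 'flag': P(supplier A) = 0.85·0.0557 / (0.85·0.0557 + 0.1·0.9443) ≈ 0.3341
After 'pass': P(supplier A) = 0.15·0.3341 / (0.15·0.3341 + 0.9·0.6659) ≈ 0.0772
After 'flag': P(supplier A) = 0.85·0.0772 / (0.85·0.0772 + 0.1·0.9228) ≈ 0.4155

0.415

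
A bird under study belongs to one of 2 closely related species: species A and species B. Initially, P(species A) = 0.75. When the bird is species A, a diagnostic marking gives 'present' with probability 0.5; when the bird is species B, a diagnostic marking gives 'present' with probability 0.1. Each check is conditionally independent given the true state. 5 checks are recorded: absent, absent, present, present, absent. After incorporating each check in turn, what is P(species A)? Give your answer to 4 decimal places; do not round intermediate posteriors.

0.9279

After 'absent': P(species A) = 0.5·0.7500 / (0.5·0.7500 + 0.9·0.2500) ≈ 0.6250
After 'absent': P(species A) = 0.5·0.6250 / (0.5·0.6250 + 0.9·0.3750) ≈ 0.4808
After 'present': P(species A) = 0.5·0.4808 / (0.5·0.4808 + 0.1·0.5192) ≈ 0.8224
After 'present': P(species A) = 0.5·0.8224 / (0.5·0.8224 + 0.1·0.1776) ≈ 0.9586
After 'absent': P(species A) = 0.5·0.9586 / (0.5·0.9586 + 0.9·0.0414) ≈ 0.9279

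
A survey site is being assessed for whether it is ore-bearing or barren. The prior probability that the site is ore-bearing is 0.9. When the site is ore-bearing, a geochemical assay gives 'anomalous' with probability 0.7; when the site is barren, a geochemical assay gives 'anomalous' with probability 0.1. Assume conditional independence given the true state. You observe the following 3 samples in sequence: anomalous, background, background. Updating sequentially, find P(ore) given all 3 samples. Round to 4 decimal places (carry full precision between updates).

After 'anomalous': P(ore) = 0.7·0.9000 / (0.7·0.9000 + 0.1·0.1000) ≈ 0.9844
After 'background': P(ore) = 0.3·0.9844 / (0.3·0.9844 + 0.9·0.0156) ≈ 0.9545
After 'background': P(ore) = 0.3·0.9545 / (0.3·0.9545 + 0.9·0.0455) ≈ 0.8750

0.8750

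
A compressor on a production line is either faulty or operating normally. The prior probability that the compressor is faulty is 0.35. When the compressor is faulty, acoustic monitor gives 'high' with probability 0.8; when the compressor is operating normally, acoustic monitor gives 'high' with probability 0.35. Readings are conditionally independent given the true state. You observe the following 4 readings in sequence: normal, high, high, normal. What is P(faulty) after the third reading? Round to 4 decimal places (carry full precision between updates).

0.4640

After 'normal': P(faulty) = 0.2·0.3500 / (0.2·0.3500 + 0.65·0.6500) ≈ 0.1421
After 'high': P(faulty) = 0.8·0.1421 / (0.8·0.1421 + 0.35·0.8579) ≈ 0.2747
After 'high': P(faulty) = 0.8·0.2747 / (0.8·0.2747 + 0.35·0.7253) ≈ 0.4640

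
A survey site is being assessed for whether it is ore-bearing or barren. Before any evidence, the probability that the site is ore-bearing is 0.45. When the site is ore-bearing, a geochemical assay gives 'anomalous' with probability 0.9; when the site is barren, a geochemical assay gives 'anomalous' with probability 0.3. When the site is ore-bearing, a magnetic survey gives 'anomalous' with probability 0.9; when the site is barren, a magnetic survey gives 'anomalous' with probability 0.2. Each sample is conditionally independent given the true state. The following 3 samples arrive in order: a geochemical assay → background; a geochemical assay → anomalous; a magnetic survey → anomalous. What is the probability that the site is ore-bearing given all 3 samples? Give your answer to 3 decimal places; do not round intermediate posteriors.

Each posterior becomes the prior for the next update.
After a geochemical assay='background': P(ore) = 0.1·0.4500 / (0.1·0.4500 + 0.7·0.5500) ≈ 0.1047
After a geochemical assay='anomalous': P(ore) = 0.9·0.1047 / (0.9·0.1047 + 0.3·0.8953) ≈ 0.2596
After a magnetic survey='anomalous': P(ore) = 0.9·0.2596 / (0.9·0.2596 + 0.2·0.7404) ≈ 0.6121

0.612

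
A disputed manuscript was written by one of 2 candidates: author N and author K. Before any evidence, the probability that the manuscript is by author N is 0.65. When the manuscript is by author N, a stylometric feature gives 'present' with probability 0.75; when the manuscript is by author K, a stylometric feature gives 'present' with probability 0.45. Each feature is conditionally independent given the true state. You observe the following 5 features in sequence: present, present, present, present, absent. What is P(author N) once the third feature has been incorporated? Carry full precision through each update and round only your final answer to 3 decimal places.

0.896

Each posterior becomes the prior for the next update.
After 'present': P(author N) = 0.75·0.6500 / (0.75·0.6500 + 0.45·0.3500) ≈ 0.7558
After 'present': P(author N) = 0.75·0.7558 / (0.75·0.7558 + 0.45·0.2442) ≈ 0.8376
After 'present': P(author N) = 0.75·0.8376 / (0.75·0.8376 + 0.45·0.1624) ≈ 0.8958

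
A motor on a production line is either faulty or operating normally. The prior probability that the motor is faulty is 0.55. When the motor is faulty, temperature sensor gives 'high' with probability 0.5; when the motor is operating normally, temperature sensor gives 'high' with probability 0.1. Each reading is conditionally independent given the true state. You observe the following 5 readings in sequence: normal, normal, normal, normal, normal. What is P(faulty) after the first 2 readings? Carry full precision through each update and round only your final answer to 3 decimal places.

0.274

Each posterior becomes the prior for the next update.
After 'normal': P(faulty) = 0.5·0.5500 / (0.5·0.5500 + 0.9·0.4500) ≈ 0.4044
After 'normal': P(faulty) = 0.5·0.4044 / (0.5·0.4044 + 0.9·0.5956) ≈ 0.2739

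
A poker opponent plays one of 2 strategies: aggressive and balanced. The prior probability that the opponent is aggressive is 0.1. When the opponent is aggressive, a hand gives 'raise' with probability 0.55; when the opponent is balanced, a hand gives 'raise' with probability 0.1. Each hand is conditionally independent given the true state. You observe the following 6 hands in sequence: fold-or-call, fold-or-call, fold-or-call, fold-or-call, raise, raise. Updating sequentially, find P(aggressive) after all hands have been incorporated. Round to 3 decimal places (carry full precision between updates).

After 'fold-or-call': P(aggressive) = 0.45·0.1000 / (0.45·0.1000 + 0.9·0.9000) ≈ 0.0526
After 'fold-or-call': P(aggressive) = 0.45·0.0526 / (0.45·0.0526 + 0.9·0.9474) ≈ 0.0270
After 'fold-or-call': P(aggressive) = 0.45·0.0270 / (0.45·0.0270 + 0.9·0.9730) ≈ 0.0137
After 'fold-or-call': P(aggressive) = 0.45·0.0137 / (0.45·0.0137 + 0.9·0.9863) ≈ 0.0069
After 'raise': P(aggressive) = 0.55·0.0069 / (0.55·0.0069 + 0.1·0.9931) ≈ 0.0368
After 'raise': P(aggressive) = 0.55·0.0368 / (0.55·0.0368 + 0.1·0.9632) ≈ 0.1736

0.174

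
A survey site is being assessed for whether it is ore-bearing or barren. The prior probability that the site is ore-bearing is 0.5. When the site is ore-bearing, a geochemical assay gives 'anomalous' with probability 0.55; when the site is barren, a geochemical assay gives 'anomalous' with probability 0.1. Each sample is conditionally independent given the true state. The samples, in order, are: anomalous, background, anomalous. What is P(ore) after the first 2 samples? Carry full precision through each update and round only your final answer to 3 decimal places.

After 'anomalous': P(ore) = 0.55·0.5000 / (0.55·0.5000 + 0.1·0.5000) ≈ 0.8462
After 'background': P(ore) = 0.45·0.8462 / (0.45·0.8462 + 0.9·0.1538) ≈ 0.7333

0.733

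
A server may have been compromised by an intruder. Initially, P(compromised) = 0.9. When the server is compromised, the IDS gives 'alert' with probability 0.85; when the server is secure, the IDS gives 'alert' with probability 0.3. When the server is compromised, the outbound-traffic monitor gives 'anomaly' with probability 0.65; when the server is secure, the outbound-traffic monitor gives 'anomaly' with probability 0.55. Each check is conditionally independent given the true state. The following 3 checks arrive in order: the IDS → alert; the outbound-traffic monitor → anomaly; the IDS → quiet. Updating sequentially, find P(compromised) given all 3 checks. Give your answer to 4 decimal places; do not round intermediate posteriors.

0.8659

After the IDS='alert': P(compromised) = 0.85·0.9000 / (0.85·0.9000 + 0.3·0.1000) ≈ 0.9623
After the outbound-traffic monitor='anomaly': P(compromised) = 0.65·0.9623 / (0.65·0.9623 + 0.55·0.0377) ≈ 0.9679
After the IDS='quiet': P(compromised) = 0.15·0.9679 / (0.15·0.9679 + 0.7·0.0321) ≈ 0.8659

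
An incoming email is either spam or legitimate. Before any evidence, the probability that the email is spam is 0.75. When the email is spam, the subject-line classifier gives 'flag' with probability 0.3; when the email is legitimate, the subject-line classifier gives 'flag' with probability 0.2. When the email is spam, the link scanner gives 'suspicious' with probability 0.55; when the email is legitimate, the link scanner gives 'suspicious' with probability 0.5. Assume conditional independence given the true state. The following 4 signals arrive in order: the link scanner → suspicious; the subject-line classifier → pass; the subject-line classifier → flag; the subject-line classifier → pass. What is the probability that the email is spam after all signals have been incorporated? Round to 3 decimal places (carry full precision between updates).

0.791

Each posterior becomes the prior for the next update.
After the link scanner='suspicious': P(spam) = 0.55·0.7500 / (0.55·0.7500 + 0.5·0.2500) ≈ 0.7674
After the subject-line classifier='pass': P(spam) = 0.7·0.7674 / (0.7·0.7674 + 0.8·0.2326) ≈ 0.7428
After the subject-line classifier='flag': P(spam) = 0.3·0.7428 / (0.3·0.7428 + 0.2·0.2572) ≈ 0.8124
After the subject-line classifier='pass': P(spam) = 0.7·0.8124 / (0.7·0.8124 + 0.8·0.1876) ≈ 0.7912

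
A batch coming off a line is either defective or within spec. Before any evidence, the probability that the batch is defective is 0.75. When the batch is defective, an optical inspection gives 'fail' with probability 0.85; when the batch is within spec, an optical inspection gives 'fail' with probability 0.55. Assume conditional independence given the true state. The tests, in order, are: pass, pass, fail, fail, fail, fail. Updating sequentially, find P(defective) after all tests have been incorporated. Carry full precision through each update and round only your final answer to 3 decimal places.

After 'pass': P(defective) = 0.15·0.7500 / (0.15·0.7500 + 0.45·0.2500) ≈ 0.5000
After 'pass': P(defective) = 0.15·0.5000 / (0.15·0.5000 + 0.45·0.5000) ≈ 0.2500
After 'fail': P(defective) = 0.85·0.2500 / (0.85·0.2500 + 0.55·0.7500) ≈ 0.3400
After 'fail': P(defective) = 0.85·0.3400 / (0.85·0.3400 + 0.55·0.6600) ≈ 0.4433
After 'fail': P(defective) = 0.85·0.4433 / (0.85·0.4433 + 0.55·0.5567) ≈ 0.5517
After 'fail': P(defective) = 0.85·0.5517 / (0.85·0.5517 + 0.55·0.4483) ≈ 0.6554

0.655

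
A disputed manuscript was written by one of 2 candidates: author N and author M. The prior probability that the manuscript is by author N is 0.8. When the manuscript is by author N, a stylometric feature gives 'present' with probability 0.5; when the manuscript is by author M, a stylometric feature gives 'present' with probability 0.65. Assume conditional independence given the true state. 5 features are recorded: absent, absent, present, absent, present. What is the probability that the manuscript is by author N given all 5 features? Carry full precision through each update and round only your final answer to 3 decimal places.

0.873

Apply Bayes' rule sequentially, carrying P(author N) forward.
After 'absent': P(author N) = 0.5·0.8000 / (0.5·0.8000 + 0.35·0.2000) ≈ 0.8511
After 'absent': P(author N) = 0.5·0.8511 / (0.5·0.8511 + 0.35·0.1489) ≈ 0.8909
After 'present': P(author N) = 0.5·0.8909 / (0.5·0.8909 + 0.65·0.1091) ≈ 0.8626
After 'absent': P(author N) = 0.5·0.8626 / (0.5·0.8626 + 0.35·0.1374) ≈ 0.8997
After 'present': P(author N) = 0.5·0.8997 / (0.5·0.8997 + 0.65·0.1003) ≈ 0.8734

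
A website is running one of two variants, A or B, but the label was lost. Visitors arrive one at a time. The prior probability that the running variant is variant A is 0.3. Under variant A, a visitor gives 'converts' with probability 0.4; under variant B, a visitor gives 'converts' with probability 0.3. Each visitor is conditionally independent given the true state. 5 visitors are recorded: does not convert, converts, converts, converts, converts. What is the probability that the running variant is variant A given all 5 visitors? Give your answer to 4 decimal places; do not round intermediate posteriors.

Apply Bayes' rule sequentially, carrying P(A) forward.
After 'does not convert': P(A) = 0.6·0.3000 / (0.6·0.3000 + 0.7·0.7000) ≈ 0.2687
After 'converts': P(A) = 0.4·0.2687 / (0.4·0.2687 + 0.3·0.7313) ≈ 0.3288
After 'converts': P(A) = 0.4·0.3288 / (0.4·0.3288 + 0.3·0.6712) ≈ 0.3951
After 'converts': P(A) = 0.4·0.3951 / (0.4·0.3951 + 0.3·0.6049) ≈ 0.4655
After 'converts': P(A) = 0.4·0.4655 / (0.4·0.4655 + 0.3·0.5345) ≈ 0.5373

0.5373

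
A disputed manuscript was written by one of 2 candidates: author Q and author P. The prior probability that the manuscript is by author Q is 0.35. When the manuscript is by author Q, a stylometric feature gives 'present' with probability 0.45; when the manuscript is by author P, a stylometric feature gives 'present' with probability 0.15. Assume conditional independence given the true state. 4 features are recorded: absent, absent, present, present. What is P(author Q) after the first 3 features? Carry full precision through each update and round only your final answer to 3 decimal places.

Apply Bayes' rule sequentially, carrying P(author Q) forward.
After 'absent': P(author Q) = 0.55·0.3500 / (0.55·0.3500 + 0.85·0.6500) ≈ 0.2584
After 'absent': P(author Q) = 0.55·0.2584 / (0.55·0.2584 + 0.85·0.7416) ≈ 0.1840
After 'present': P(author Q) = 0.45·0.1840 / (0.45·0.1840 + 0.15·0.8160) ≈ 0.4035

0.403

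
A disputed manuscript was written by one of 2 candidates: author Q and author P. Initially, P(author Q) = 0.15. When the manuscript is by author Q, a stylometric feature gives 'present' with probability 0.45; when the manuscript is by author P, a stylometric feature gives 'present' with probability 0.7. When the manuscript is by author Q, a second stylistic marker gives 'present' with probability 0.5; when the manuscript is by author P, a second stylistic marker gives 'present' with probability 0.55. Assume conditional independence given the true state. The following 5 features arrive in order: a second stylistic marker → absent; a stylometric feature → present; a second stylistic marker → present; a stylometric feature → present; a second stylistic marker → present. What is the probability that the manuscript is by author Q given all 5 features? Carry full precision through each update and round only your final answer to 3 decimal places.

After a second stylistic marker='absent': P(author Q) = 0.5·0.1500 / (0.5·0.1500 + 0.45·0.8500) ≈ 0.1639
After a stylometric feature='present': P(author Q) = 0.45·0.1639 / (0.45·0.1639 + 0.7·0.8361) ≈ 0.1119
After a second stylistic marker='present': P(author Q) = 0.5·0.1119 / (0.5·0.1119 + 0.55·0.8881) ≈ 0.1028
After a stylometric feature='present': P(author Q) = 0.45·0.1028 / (0.45·0.1028 + 0.7·0.8972) ≈ 0.0686
After a second stylistic marker='present': P(author Q) = 0.5·0.0686 / (0.5·0.0686 + 0.55·0.9314) ≈ 0.0628

0.063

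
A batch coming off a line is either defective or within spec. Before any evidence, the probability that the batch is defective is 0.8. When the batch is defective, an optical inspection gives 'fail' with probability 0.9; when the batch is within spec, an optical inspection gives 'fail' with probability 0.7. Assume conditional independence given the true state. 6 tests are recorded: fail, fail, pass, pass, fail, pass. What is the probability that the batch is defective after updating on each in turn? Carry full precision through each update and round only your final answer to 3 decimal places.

Each posterior becomes the prior for the next update.
After 'fail': P(defective) = 0.9·0.8000 / (0.9·0.8000 + 0.7·0.2000) ≈ 0.8372
After 'fail': P(defective) = 0.9·0.8372 / (0.9·0.8372 + 0.7·0.1628) ≈ 0.8686
After 'pass': P(defective) = 0.1·0.8686 / (0.1·0.8686 + 0.3·0.1314) ≈ 0.6879
After 'pass': P(defective) = 0.1·0.6879 / (0.1·0.6879 + 0.3·0.3121) ≈ 0.4235
After 'fail': P(defective) = 0.9·0.4235 / (0.9·0.4235 + 0.7·0.5765) ≈ 0.4858
After 'pass': P(defective) = 0.1·0.4858 / (0.1·0.4858 + 0.3·0.5142) ≈ 0.2395

0.239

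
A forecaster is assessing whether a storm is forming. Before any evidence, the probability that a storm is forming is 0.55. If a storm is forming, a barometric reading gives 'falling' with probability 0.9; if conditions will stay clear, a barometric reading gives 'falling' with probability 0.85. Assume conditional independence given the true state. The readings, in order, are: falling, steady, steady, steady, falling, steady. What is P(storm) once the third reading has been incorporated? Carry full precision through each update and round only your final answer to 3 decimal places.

After 'falling': P(storm) = 0.9·0.5500 / (0.9·0.5500 + 0.85·0.4500) ≈ 0.5641
After 'steady': P(storm) = 0.1·0.5641 / (0.1·0.5641 + 0.15·0.4359) ≈ 0.4632
After 'steady': P(storm) = 0.1·0.4632 / (0.1·0.4632 + 0.15·0.5368) ≈ 0.3651

0.365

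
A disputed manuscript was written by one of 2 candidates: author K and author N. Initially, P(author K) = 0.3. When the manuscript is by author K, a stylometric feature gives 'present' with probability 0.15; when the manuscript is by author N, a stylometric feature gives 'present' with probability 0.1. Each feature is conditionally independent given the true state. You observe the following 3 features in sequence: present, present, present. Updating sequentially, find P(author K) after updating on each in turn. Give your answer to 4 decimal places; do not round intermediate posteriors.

Apply Bayes' rule sequentially, carrying P(author K) forward.
After 'present': P(author K) = 0.15·0.3000 / (0.15·0.3000 + 0.1·0.7000) ≈ 0.3913
After 'present': P(author K) = 0.15·0.3913 / (0.15·0.3913 + 0.1·0.6087) ≈ 0.4909
After 'present': P(author K) = 0.15·0.4909 / (0.15·0.4909 + 0.1·0.5091) ≈ 0.5912

0.5912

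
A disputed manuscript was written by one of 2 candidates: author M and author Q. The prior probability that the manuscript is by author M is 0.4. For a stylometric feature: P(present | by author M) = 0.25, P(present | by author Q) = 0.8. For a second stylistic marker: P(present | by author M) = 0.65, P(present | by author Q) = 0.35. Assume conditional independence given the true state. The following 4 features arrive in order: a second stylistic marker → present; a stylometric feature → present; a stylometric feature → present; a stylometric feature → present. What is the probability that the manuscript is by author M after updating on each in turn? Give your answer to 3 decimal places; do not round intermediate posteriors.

0.036

After a second stylistic marker='present': P(author M) = 0.65·0.4000 / (0.65·0.4000 + 0.35·0.6000) ≈ 0.5532
After a stylometric feature='present': P(author M) = 0.25·0.5532 / (0.25·0.5532 + 0.8·0.4468) ≈ 0.2790
After a stylometric feature='present': P(author M) = 0.25·0.2790 / (0.25·0.2790 + 0.8·0.7210) ≈ 0.1079
After a stylometric feature='present': P(author M) = 0.25·0.1079 / (0.25·0.1079 + 0.8·0.8921) ≈ 0.0364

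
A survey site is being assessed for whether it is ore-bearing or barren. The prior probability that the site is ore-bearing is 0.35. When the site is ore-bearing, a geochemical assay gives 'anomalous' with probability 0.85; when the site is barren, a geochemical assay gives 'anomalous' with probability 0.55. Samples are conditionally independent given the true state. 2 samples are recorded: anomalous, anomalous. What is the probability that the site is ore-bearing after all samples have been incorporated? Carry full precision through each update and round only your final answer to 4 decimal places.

0.5626

After 'anomalous': P(ore) = 0.85·0.3500 / (0.85·0.3500 + 0.55·0.6500) ≈ 0.4542
After 'anomalous': P(ore) = 0.85·0.4542 / (0.85·0.4542 + 0.55·0.5458) ≈ 0.5626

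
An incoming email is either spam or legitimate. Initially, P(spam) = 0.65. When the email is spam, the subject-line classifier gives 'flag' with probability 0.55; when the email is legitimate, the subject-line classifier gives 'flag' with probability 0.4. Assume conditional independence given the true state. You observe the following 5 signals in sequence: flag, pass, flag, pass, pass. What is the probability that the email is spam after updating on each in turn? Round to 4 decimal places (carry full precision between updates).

Each posterior becomes the prior for the next update.
After 'flag': P(spam) = 0.55·0.6500 / (0.55·0.6500 + 0.4·0.3500) ≈ 0.7186
After 'pass': P(spam) = 0.45·0.7186 / (0.45·0.7186 + 0.6·0.2814) ≈ 0.6570
After 'flag': P(spam) = 0.55·0.6570 / (0.55·0.6570 + 0.4·0.3430) ≈ 0.7248
After 'pass': P(spam) = 0.45·0.7248 / (0.45·0.7248 + 0.6·0.2752) ≈ 0.6639
After 'pass': P(spam) = 0.45·0.6639 / (0.45·0.6639 + 0.6·0.3361) ≈ 0.5970

0.5970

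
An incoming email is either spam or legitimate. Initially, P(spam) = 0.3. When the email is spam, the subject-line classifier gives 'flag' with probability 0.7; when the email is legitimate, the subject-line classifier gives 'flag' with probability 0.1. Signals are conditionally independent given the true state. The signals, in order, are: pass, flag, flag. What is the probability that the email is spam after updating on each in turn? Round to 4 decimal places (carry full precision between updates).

0.8750

Apply Bayes' rule sequentially, carrying P(spam) forward.
After 'pass': P(spam) = 0.3·0.3000 / (0.3·0.3000 + 0.9·0.7000) ≈ 0.1250
After 'flag': P(spam) = 0.7·0.1250 / (0.7·0.1250 + 0.1·0.8750) ≈ 0.5000
After 'flag': P(spam) = 0.7·0.5000 / (0.7·0.5000 + 0.1·0.5000) ≈ 0.8750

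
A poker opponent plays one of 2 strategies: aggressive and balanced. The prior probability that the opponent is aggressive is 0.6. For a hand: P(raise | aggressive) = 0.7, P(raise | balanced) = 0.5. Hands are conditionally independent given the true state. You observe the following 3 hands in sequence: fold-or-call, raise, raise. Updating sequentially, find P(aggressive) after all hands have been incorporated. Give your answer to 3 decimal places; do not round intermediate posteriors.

0.638

After 'fold-or-call': P(aggressive) = 0.3·0.6000 / (0.3·0.6000 + 0.5·0.4000) ≈ 0.4737
After 'raise': P(aggressive) = 0.7·0.4737 / (0.7·0.4737 + 0.5·0.5263) ≈ 0.5575
After 'raise': P(aggressive) = 0.7·0.5575 / (0.7·0.5575 + 0.5·0.4425) ≈ 0.6382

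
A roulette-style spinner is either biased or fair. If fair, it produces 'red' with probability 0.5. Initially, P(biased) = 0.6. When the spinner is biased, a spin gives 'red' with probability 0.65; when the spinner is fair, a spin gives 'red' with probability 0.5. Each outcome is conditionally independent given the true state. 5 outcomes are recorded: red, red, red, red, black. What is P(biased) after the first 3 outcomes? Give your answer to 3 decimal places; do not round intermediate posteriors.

0.767

After 'red': P(biased) = 0.65·0.6000 / (0.65·0.6000 + 0.5·0.4000) ≈ 0.6610
After 'red': P(biased) = 0.65·0.6610 / (0.65·0.6610 + 0.5·0.3390) ≈ 0.7171
After 'red': P(biased) = 0.65·0.7171 / (0.65·0.7171 + 0.5·0.2829) ≈ 0.7672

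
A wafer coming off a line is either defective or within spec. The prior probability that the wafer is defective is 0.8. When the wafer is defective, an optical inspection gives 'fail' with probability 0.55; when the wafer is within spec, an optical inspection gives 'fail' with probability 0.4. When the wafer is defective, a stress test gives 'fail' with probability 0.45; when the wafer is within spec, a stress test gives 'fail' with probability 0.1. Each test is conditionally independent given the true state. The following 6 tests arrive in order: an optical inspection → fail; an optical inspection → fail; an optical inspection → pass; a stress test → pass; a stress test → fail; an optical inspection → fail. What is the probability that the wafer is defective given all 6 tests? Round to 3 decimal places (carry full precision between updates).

0.955

After an optical inspection='fail': P(defective) = 0.55·0.8000 / (0.55·0.8000 + 0.4·0.2000) ≈ 0.8462
After an optical inspection='fail': P(defective) = 0.55·0.8462 / (0.55·0.8462 + 0.4·0.1538) ≈ 0.8832
After an optical inspection='pass': P(defective) = 0.45·0.8832 / (0.45·0.8832 + 0.6·0.1168) ≈ 0.8501
After a stress test='pass': P(defective) = 0.55·0.8501 / (0.55·0.8501 + 0.9·0.1499) ≈ 0.7761
After a stress test='fail': P(defective) = 0.45·0.7761 / (0.45·0.7761 + 0.1·0.2239) ≈ 0.9398
After an optical inspection='fail': P(defective) = 0.55·0.9398 / (0.55·0.9398 + 0.4·0.0602) ≈ 0.9555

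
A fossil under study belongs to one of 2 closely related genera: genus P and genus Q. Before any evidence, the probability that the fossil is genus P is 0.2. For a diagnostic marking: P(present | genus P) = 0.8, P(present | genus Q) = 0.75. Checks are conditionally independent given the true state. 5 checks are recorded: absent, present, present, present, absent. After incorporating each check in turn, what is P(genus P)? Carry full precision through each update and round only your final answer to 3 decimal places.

Each posterior becomes the prior for the next update.
After 'absent': P(genus P) = 0.2·0.2000 / (0.2·0.2000 + 0.25·0.8000) ≈ 0.1667
After 'present': P(genus P) = 0.8·0.1667 / (0.8·0.1667 + 0.75·0.8333) ≈ 0.1758
After 'present': P(genus P) = 0.8·0.1758 / (0.8·0.1758 + 0.75·0.8242) ≈ 0.1854
After 'present': P(genus P) = 0.8·0.1854 / (0.8·0.1854 + 0.75·0.8146) ≈ 0.1953
After 'absent': P(genus P) = 0.2·0.1953 / (0.2·0.1953 + 0.25·0.8047) ≈ 0.1626

0.163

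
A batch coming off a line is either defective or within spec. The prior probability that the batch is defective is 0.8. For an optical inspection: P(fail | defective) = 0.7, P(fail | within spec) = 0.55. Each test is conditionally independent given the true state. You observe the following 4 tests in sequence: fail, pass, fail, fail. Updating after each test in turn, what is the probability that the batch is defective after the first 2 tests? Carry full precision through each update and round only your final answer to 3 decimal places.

0.772

After 'fail': P(defective) = 0.7·0.8000 / (0.7·0.8000 + 0.55·0.2000) ≈ 0.8358
After 'pass': P(defective) = 0.3·0.8358 / (0.3·0.8358 + 0.45·0.1642) ≈ 0.7724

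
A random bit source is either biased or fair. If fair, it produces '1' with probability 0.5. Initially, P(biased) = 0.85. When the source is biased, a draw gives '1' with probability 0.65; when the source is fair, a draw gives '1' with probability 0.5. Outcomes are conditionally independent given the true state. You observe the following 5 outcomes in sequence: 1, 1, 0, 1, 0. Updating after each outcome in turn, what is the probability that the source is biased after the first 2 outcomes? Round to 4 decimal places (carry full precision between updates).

0.9055

After '1': P(biased) = 0.65·0.8500 / (0.65·0.8500 + 0.5·0.1500) ≈ 0.8805
After '1': P(biased) = 0.65·0.8805 / (0.65·0.8805 + 0.5·0.1195) ≈ 0.9055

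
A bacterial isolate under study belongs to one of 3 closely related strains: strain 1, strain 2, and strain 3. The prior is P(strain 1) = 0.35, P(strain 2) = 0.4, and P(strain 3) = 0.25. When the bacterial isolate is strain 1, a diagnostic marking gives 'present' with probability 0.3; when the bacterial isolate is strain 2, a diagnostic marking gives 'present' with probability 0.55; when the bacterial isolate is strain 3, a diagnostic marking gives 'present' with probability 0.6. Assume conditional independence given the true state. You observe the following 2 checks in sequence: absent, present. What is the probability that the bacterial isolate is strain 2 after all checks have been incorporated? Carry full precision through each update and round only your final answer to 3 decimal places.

After 'absent': normaliser = 0.7·0.3500 + 0.45·0.4000 + 0.4·0.2500; P(strain 1) ≈ 0.4667, P(strain 2) ≈ 0.3429, P(strain 3) ≈ 0.1905
After 'present': normaliser = 0.3·0.4667 + 0.55·0.3429 + 0.6·0.1905; P(strain 1) ≈ 0.3161, P(strain 2) ≈ 0.4258, P(strain 3) ≈ 0.2581

0.426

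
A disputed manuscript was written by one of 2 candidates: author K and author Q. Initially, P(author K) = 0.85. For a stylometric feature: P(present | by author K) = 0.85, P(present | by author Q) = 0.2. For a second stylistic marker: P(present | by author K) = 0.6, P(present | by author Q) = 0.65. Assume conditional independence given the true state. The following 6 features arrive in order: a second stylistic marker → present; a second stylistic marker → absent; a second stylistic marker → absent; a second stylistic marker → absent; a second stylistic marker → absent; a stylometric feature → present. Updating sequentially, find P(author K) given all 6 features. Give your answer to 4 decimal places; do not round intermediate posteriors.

Each posterior becomes the prior for the next update.
After a second stylistic marker='present': P(author K) = 0.6·0.8500 / (0.6·0.8500 + 0.65·0.1500) ≈ 0.8395
After a second stylistic marker='absent': P(author K) = 0.4·0.8395 / (0.4·0.8395 + 0.35·0.1605) ≈ 0.8567
After a second stylistic marker='absent': P(author K) = 0.4·0.8567 / (0.4·0.8567 + 0.35·0.1433) ≈ 0.8723
After a second stylistic marker='absent': P(author K) = 0.4·0.8723 / (0.4·0.8723 + 0.35·0.1277) ≈ 0.8865
After a second stylistic marker='absent': P(author K) = 0.4·0.8865 / (0.4·0.8865 + 0.35·0.1135) ≈ 0.8992
After a stylometric feature='present': P(author K) = 0.85·0.8992 / (0.85·0.8992 + 0.2·0.1008) ≈ 0.9743

0.9743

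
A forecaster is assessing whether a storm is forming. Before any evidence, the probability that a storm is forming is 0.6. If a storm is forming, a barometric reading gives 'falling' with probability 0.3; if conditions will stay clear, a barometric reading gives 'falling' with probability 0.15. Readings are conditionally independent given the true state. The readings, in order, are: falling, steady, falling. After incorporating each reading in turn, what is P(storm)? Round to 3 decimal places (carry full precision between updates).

After 'falling': P(storm) = 0.3·0.6000 / (0.3·0.6000 + 0.15·0.4000) ≈ 0.7500
After 'steady': P(storm) = 0.7·0.7500 / (0.7·0.7500 + 0.85·0.2500) ≈ 0.7119
After 'falling': P(storm) = 0.3·0.7119 / (0.3·0.7119 + 0.15·0.2881) ≈ 0.8317

0.832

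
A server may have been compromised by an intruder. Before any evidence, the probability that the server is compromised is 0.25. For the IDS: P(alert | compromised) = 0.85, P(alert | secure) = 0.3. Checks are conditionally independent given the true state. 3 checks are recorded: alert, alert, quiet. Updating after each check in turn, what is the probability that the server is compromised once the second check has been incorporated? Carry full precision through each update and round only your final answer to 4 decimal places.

0.7280

Each posterior becomes the prior for the next update.
After 'alert': P(compromised) = 0.85·0.2500 / (0.85·0.2500 + 0.3·0.7500) ≈ 0.4857
After 'alert': P(compromised) = 0.85·0.4857 / (0.85·0.4857 + 0.3·0.5143) ≈ 0.7280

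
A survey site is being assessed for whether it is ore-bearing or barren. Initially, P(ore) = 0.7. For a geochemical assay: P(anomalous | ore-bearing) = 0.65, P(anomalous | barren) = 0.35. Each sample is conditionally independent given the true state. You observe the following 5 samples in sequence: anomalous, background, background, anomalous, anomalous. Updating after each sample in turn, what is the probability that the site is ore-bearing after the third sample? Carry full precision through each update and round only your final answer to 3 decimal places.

0.557

After 'anomalous': P(ore) = 0.65·0.7000 / (0.65·0.7000 + 0.35·0.3000) ≈ 0.8125
After 'background': P(ore) = 0.35·0.8125 / (0.35·0.8125 + 0.65·0.1875) ≈ 0.7000
After 'background': P(ore) = 0.35·0.7000 / (0.35·0.7000 + 0.65·0.3000) ≈ 0.5568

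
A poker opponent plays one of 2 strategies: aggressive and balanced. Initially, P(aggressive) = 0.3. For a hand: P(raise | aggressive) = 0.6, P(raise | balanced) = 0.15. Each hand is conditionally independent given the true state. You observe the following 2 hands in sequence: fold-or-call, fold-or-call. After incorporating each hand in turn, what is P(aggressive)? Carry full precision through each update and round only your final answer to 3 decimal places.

After 'fold-or-call': P(aggressive) = 0.4·0.3000 / (0.4·0.3000 + 0.85·0.7000) ≈ 0.1678
After 'fold-or-call': P(aggressive) = 0.4·0.1678 / (0.4·0.1678 + 0.85·0.8322) ≈ 0.0867

0.087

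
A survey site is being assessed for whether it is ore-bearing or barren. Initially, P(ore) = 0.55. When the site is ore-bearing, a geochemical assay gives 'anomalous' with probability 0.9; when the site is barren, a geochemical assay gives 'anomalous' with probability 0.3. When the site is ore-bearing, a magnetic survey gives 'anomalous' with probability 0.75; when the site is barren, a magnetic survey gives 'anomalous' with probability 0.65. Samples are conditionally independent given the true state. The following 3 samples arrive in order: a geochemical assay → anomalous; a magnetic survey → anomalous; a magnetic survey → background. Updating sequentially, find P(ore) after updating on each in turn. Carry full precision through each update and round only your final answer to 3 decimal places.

After a geochemical assay='anomalous': P(ore) = 0.9·0.5500 / (0.9·0.5500 + 0.3·0.4500) ≈ 0.7857
After a magnetic survey='anomalous': P(ore) = 0.75·0.7857 / (0.75·0.7857 + 0.65·0.2143) ≈ 0.8088
After a magnetic survey='background': P(ore) = 0.25·0.8088 / (0.25·0.8088 + 0.35·0.1912) ≈ 0.7514

0.751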